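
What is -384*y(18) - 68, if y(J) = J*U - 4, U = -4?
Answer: 29116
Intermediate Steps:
y(J) = -4 - 4*J (y(J) = J*(-4) - 4 = -4*J - 4 = -4 - 4*J)
-384*y(18) - 68 = -384*(-4 - 4*18) - 68 = -384*(-4 - 72) - 68 = -384*(-76) - 68 = 29184 - 68 = 29116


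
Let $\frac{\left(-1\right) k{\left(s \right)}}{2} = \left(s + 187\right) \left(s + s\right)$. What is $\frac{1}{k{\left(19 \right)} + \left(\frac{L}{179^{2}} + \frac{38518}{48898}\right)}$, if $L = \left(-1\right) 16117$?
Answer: $- \frac{783370409}{12264224090218} \approx -6.3874 \cdot 10^{-5}$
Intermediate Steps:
$L = -16117$
$k{\left(s \right)} = - 4 s \left(187 + s\right)$ ($k{\left(s \right)} = - 2 \left(s + 187\right) \left(s + s\right) = - 2 \left(187 + s\right) 2 s = - 2 \cdot 2 s \left(187 + s\right) = - 4 s \left(187 + s\right)$)
$\frac{1}{k{\left(19 \right)} + \left(\frac{L}{179^{2}} + \frac{38518}{48898}\right)} = \frac{1}{\left(-4\right) 19 \left(187 + 19\right) + \left(- \frac{16117}{179^{2}} + \frac{38518}{48898}\right)} = \frac{1}{\left(-4\right) 19 \cdot 206 + \left(- \frac{16117}{32041} + 38518 \cdot \frac{1}{48898}\right)} = \frac{1}{-15656 + \left(\left(-16117\right) \frac{1}{32041} + \frac{19259}{24449}\right)} = \frac{1}{-15656 + \left(- \frac{16117}{32041} + \frac{19259}{24449}\right)} = \frac{1}{-15656 + \frac{223033086}{783370409}} = \frac{1}{- \frac{12264224090218}{783370409}} = - \frac{783370409}{12264224090218}$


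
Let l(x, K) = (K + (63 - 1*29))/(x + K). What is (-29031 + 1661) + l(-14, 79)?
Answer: -1778937/65 ≈ -27368.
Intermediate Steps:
l(x, K) = (34 + K)/(K + x) (l(x, K) = (K + (63 - 29))/(K + x) = (K + 34)/(K + x) = (34 + K)/(K + x))
(-29031 + 1661) + l(-14, 79) = (-29031 + 1661) + (34 + 79)/(79 - 14) = -27370 + 113/65 = -1778937/65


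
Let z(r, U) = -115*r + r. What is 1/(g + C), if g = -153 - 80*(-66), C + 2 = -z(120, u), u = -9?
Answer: 1/18805 ≈ 5.3177e-5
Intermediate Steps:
z(r, U) = -114*r
C = 13678 (C = -2 - (-114)*120 = -2 - 1*(-13680) = -2 + 13680 = 13678)
g = 5127 (g = -153 + 5280 = 5127)
1/(g + C) = 1/(5127 + 13678) = 1/18805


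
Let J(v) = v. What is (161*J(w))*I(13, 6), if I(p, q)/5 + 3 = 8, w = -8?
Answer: -32200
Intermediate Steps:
I(p, q) = 25 (I(p, q) = -15 + 5*8 = -15 + 40 = 25)
(161*J(w))*I(13, 6) = (161*(-8))*25 = -1288*25 = -32200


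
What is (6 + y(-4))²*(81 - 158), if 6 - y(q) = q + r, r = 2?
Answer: -15092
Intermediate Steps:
y(q) = 4 - q (y(q) = 6 - (q + 2) = 6 - (2 + q) = 6 + (-2 - q) = 4 - q)
(6 + y(-4))²*(81 - 158) = (6 + (4 - 1*(-4)))²*(81 - 158) = (6 + (4 + 4))²*(-77) = (6 + 8)²*(-77) = 14²*(-77) = 196*(-77) = -15092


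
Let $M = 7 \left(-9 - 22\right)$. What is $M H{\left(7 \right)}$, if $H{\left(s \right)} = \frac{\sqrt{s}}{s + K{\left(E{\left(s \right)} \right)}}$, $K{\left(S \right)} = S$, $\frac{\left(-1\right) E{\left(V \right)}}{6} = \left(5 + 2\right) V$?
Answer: $\frac{31 \sqrt{7}}{41} \approx 2.0004$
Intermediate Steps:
$E{\left(V \right)} = - 42 V$ ($E{\left(V \right)} = - 6 \left(5 + 2\right) V = - 6 \cdot 7 V = - 42 V$)
$H{\left(s \right)} = - \frac{1}{41 \sqrt{s}}$ ($H{\left(s \right)} = \frac{\sqrt{s}}{s - 42 s} = \frac{\sqrt{s}}{\left(-41\right) s} = - \frac{1}{41 s} \sqrt{s} = - \frac{1}{41 \sqrt{s}}$)
$M = -217$ ($M = 7 \left(-31\right) = -217$)
$M H{\left(7 \right)} = - 217 \left(- \frac{1}{41 \sqrt{7}}\right) = - 217 \left(- \frac{\frac{1}{7} \sqrt{7}}{41}\right) = - 217 \left(- \frac{\sqrt{7}}{287}\right) = \frac{31 \sqrt{7}}{41}$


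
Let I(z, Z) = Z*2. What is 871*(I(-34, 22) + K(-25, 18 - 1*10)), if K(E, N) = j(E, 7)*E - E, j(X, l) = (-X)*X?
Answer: 13669474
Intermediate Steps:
j(X, l) = -X²
I(z, Z) = 2*Z
K(E, N) = -E - E³ (K(E, N) = (-E²)*E - E = -E³ - E = -E - E³)
871*(I(-34, 22) + K(-25, 18 - 1*10)) = 871*(2*22 + (-1*(-25) - 1*(-25)³)) = 871*(44 + (25 - 1*(-15625))) = 871*(44 + (25 + 15625)) = 871*(44 + 15650) = 871*15694 = 13669474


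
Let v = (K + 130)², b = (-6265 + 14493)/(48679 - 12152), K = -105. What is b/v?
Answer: 8228/22829375 ≈ 0.00036041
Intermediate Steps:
b = 8228/36527 ≈ 0.22526
v = 625 (v = (-105 + 130)² = 25² = 625)
b/v = (8228/36527)/625 = (8228/36527)*(1/625) = 8228/22829375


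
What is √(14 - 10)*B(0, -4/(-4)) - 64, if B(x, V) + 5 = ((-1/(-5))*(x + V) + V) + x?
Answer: -358/5 ≈ -71.600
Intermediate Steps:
B(x, V) = -5 + 6*V/5 + 6*x/5 (B(x, V) = -5 + (((-1/(-5))*(x + V) + V) + x) = -5 + (((-1*(-⅕))*(V + x) + V) + x) = -5 + (((V + x)/5 + V) + x) = -5 + (((V/5 + x/5) + V) + x) = -5 + ((x/5 + 6*V/5) + x) = -5 + (6*V/5 + 6*x/5) = -5 + 6*V/5 + 6*x/5)
√(14 - 10)*B(0, -4/(-4)) - 64 = √(14 - 10)*(-5 + 6*(-4/(-4))/5 + (6/5)*0) - 64 = √4*(-5 + 6*(-4*(-¼))/5 + 0) - 64 = 2*(-5 + (6/5)*1 + 0) - 64 = 2*(-5 + 6/5 + 0) - 64 = 2*(-19/5) - 64 = -38/5 - 64 = -358/5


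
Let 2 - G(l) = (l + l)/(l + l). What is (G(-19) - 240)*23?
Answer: -5497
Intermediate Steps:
G(l) = 1 (G(l) = 2 - (l + l)/(l + l) = 2 - 2*l/(2*l) = 2 - 2*l*1/(2*l) = 2 - 1*1 = 2 - 1 = 1)
(G(-19) - 240)*23 = (1 - 240)*23 = -239*23 = -5497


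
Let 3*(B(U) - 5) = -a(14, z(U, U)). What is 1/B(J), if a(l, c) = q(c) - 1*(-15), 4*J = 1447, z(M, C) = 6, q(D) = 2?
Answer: -3/2 ≈ -1.5000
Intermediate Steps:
J = 1447/4 (J = (¼)*1447 = 1447/4 ≈ 361.75)
a(l, c) = 17 (a(l, c) = 2 - 1*(-15) = 2 + 15 = 17)
B(U) = -⅔ (B(U) = 5 + (-1*17)/3 = 5 + (⅓)*(-17) = 5 - 17/3 = -⅔)
1/B(J) = 1/(-⅔) = -3/2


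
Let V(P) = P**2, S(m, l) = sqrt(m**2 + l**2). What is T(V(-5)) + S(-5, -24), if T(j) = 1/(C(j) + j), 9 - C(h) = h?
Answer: 1/9 + sqrt(601) ≈ 24.626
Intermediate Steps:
S(m, l) = sqrt(l**2 + m**2)
C(h) = 9 - h
T(j) = 1/9 (T(j) = 1/((9 - j) + j) = 1/9)
T(V(-5)) + S(-5, -24) = 1/9 + sqrt((-24)**2 + (-5)**2) = 1/9 + sqrt(576 + 25) = 1/9 + sqrt(601)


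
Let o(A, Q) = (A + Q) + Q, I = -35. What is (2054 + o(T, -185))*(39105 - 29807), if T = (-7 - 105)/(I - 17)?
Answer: 203812160/13 ≈ 1.5678e+7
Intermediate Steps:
T = 28/13 (T = (-7 - 105)/(-35 - 17) = -112/(-52) = -112*(-1/52) = 28/13 ≈ 2.1538)
o(A, Q) = A + 2*Q
(2054 + o(T, -185))*(39105 - 29807) = (2054 + (28/13 + 2*(-185)))*(39105 - 29807) = (2054 + (28/13 - 370))*9298 = (2054 - 4782/13)*9298 = (21920/13)*9298 = 203812160/13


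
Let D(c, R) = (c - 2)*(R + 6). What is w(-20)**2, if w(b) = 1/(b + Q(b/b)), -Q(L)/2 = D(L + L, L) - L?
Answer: 1/324 ≈ 0.0030864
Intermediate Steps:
D(c, R) = (-2 + c)*(6 + R)
Q(L) = 24 - 18*L - 4*L**2 (Q(L) = -2*((-12 - 2*L + 6*(L + L) + L*(L + L)) - L) = -2*((-12 - 2*L + 6*(2*L) + L*(2*L)) - L) = -2*((-12 - 2*L + 12*L + 2*L**2) - L) = -2*((-12 + 2*L**2 + 10*L) - L) = -2*(-12 + 2*L**2 + 9*L) = 24 - 18*L - 4*L**2)
w(b) = 1/(2 + b) (w(b) = 1/(b + (24 - 18*b/b - 4*(b/b)**2)) = 1/(b + (24 - 18*1 - 4*1**2)) = 1/(b + (24 - 18 - 4*1)) = 1/(b + (24 - 18 - 4)) = 1/(b + 2) = 1/(2 + b))
w(-20)**2 = (1/(2 - 20))**2 = (1/(-18))**2 = (-1/18)**2 = 1/324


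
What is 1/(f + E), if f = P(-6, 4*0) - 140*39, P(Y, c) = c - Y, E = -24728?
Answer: -1/30182 ≈ -3.3132e-5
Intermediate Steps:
f = -5454 (f = (4*0 - 1*(-6)) - 140*39 = (0 + 6) - 5460 = 6 - 5460 = -5454)
1/(f + E) = 1/(-5454 - 24728) = 1/(-30182) = -1/30182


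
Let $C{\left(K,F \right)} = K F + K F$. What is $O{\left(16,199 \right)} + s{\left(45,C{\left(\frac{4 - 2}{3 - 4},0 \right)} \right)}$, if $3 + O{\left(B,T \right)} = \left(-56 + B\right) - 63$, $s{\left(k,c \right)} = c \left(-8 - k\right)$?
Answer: $-106$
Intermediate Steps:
$C{\left(K,F \right)} = 2 F K$ ($C{\left(K,F \right)} = F K + F K = 2 F K$)
$O{\left(B,T \right)} = -122 + B$ ($O{\left(B,T \right)} = -3 + \left(\left(-56 + B\right) - 63\right) = -3 + \left(-119 + B\right) = -122 + B$)
$O{\left(16,199 \right)} + s{\left(45,C{\left(\frac{4 - 2}{3 - 4},0 \right)} \right)} = \left(-122 + 16\right) - 2 \cdot 0 \frac{4 - 2}{3 - 4} \left(8 + 45\right) = -106 - 2 \cdot 0 \frac{2}{-1} \cdot 53 = -106 - 2 \cdot 0 \cdot 2 \left(-1\right) 53 = -106 - 2 \cdot 0 \left(-2\right) 53 = -106 - 0 \cdot 53 = -106 + 0 = -106$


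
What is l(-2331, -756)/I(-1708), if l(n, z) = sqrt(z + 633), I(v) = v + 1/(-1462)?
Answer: -1462*I*sqrt(123)/2497097 ≈ -0.0064933*I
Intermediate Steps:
I(v) = -1/1462 + v (I(v) = v - 1/1462 = -1/1462 + v)
l(n, z) = sqrt(633 + z)
l(-2331, -756)/I(-1708) = sqrt(633 - 756)/(-1/1462 - 1708) = sqrt(-123)/(-2497097/1462) = (I*sqrt(123))*(-1462/2497097) = -1462*I*sqrt(123)/2497097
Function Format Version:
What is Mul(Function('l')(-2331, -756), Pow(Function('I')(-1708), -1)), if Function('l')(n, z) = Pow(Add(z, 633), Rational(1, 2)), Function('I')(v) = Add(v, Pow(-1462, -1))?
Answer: Mul(Rational(-1462, 2497097), I, Pow(123, Rational(1, 2))) ≈ Mul(-0.0064933, I)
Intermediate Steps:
Function('I')(v) = Add(Rational(-1, 1462), v) (Function('I')(v) = Add(v, Rational(-1, 1462)) = Add(Rational(-1, 1462), v))
Function('l')(n, z) = Pow(Add(633, z), Rational(1, 2))
Mul(Function('l')(-2331, -756), Pow(Function('I')(-1708), -1)) = Mul(Pow(Add(633, -756), Rational(1, 2)), Pow(Add(Rational(-1, 1462), -1708), -1)) = Mul(Pow(-123, Rational(1, 2)), Pow(Rational(-2497097, 1462), -1)) = Mul(Mul(I, Pow(123, Rational(1, 2))), Rational(-1462, 2497097)) = Mul(Rational(-1462, 2497097), I, Pow(123, Rational(1, 2)))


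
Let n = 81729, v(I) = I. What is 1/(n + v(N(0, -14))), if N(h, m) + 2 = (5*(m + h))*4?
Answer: 1/81447 ≈ 1.2278e-5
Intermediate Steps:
N(h, m) = -2 + 20*h + 20*m (N(h, m) = -2 + (5*(m + h))*4 = -2 + (5*(h + m))*4 = -2 + (5*h + 5*m)*4 = -2 + (20*h + 20*m) = -2 + 20*h + 20*m)
1/(n + v(N(0, -14))) = 1/(81729 + (-2 + 20*0 + 20*(-14))) = 1/(81729 + (-2 + 0 - 280)) = 1/(81729 - 282) = 1/81447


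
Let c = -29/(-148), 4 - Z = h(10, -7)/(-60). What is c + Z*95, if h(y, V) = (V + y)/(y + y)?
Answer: 1126083/2960 ≈ 380.43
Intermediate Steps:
h(y, V) = (V + y)/(2*y) (h(y, V) = (V + y)/((2*y)) = (V + y)*(1/(2*y)) = (V + y)/(2*y))
Z = 1601/400 (Z = 4 - (1/2)*(-7 + 10)/10/(-60) = 4 - (1/2)*(1/10)*3*(-1)/60 = 4 - 3*(-1)/(20*60) = 4 - 1*(-1/400) = 4 + 1/400 = 1601/400 ≈ 4.0025)
c = 29/148 (c = -29*(-1/148) = 29/148 ≈ 0.19595)
c + Z*95 = 29/148 + (1601/400)*95 = 29/148 + 30419/80 = 1126083/2960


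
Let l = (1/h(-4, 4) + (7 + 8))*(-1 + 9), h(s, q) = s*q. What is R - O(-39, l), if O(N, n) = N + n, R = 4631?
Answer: 9101/2 ≈ 4550.5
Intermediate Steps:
h(s, q) = q*s
l = 239/2 (l = (1/(4*(-4)) + (7 + 8))*(-1 + 9) = (1/(-16) + 15)*8 = (-1/16 + 15)*8 = (239/16)*8 = 239/2 ≈ 119.50)
R - O(-39, l) = 4631 - (-39 + 239/2) = 4631 - 1*161/2 = 4631 - 161/2 = 9101/2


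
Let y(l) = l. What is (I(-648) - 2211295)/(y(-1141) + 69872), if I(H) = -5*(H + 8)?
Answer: -2208095/68731 ≈ -32.127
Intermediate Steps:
I(H) = -40 - 5*H (I(H) = -5*(8 + H) = -40 - 5*H)
(I(-648) - 2211295)/(y(-1141) + 69872) = ((-40 - 5*(-648)) - 2211295)/(-1141 + 69872) = ((-40 + 3240) - 2211295)/68731 = (3200 - 2211295)*(1/68731) = -2208095*1/68731 = -2208095/68731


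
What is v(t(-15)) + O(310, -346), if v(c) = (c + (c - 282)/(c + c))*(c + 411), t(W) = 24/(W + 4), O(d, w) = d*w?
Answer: -78918797/968 ≈ -81528.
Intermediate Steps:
t(W) = 24/(4 + W)
v(c) = (411 + c)*(c + (-282 + c)/(2*c)) (v(c) = (c + (-282 + c)/((2*c)))*(411 + c) = (c + (-282 + c)*(1/(2*c)))*(411 + c) = (c + (-282 + c)/(2*c))*(411 + c) = (411 + c)*(c + (-282 + c)/(2*c)))
v(t(-15)) + O(310, -346) = (129/2 + (24/(4 - 15))**2 - 57951/(24/(4 - 15)) + 823*(24/(4 - 15))/2) + 310*(-346) = (129/2 + (24/(-11))**2 - 57951/(24/(-11)) + 823*(24/(-11))/2) - 107260 = (129/2 + (24*(-1/11))**2 - 57951/(24*(-1/11)) + 823*(24*(-1/11))/2) - 107260 = (129/2 + (-24/11)**2 - 57951/(-24/11) + (823/2)*(-24/11)) - 107260 = (129/2 + 576/121 - 57951*(-11/24) - 9876/11) - 107260 = (129/2 + 576/121 + 212487/8 - 9876/11) - 107260 = 24908883/968 - 107260 = -78918797/968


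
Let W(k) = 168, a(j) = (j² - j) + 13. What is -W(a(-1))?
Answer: -168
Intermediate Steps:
a(j) = 13 + j² - j
-W(a(-1)) = -1*168 = -168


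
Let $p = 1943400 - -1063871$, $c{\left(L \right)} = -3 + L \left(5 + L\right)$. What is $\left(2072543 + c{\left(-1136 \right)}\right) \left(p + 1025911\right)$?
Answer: $13540827786792$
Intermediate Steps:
$p = 3007271$ ($p = 1943400 + 1063871 = 3007271$)
$\left(2072543 + c{\left(-1136 \right)}\right) \left(p + 1025911\right) = \left(2072543 + \left(-3 + \left(-1136\right)^{2} + 5 \left(-1136\right)\right)\right) \left(3007271 + 1025911\right) = \left(2072543 - -1284813\right) 4033182 = \left(2072543 + 1284813\right) 4033182 = 3357356 \cdot 4033182 = 13540827786792$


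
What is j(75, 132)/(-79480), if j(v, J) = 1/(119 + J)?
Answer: -1/19949480 ≈ -5.0127e-8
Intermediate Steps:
j(75, 132)/(-79480) = 1/((119 + 132)*(-79480)) = -1/79480/251 = (1/251)*(-1/79480) = -1/19949480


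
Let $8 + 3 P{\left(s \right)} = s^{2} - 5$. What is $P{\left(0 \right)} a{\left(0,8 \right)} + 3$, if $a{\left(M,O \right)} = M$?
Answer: $3$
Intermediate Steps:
$P{\left(s \right)} = - \frac{13}{3} + \frac{s^{2}}{3}$ ($P{\left(s \right)} = - \frac{8}{3} + \frac{s^{2} - 5}{3} = - \frac{8}{3} + \frac{-5 + s^{2}}{3} = - \frac{8}{3} + \left(- \frac{5}{3} + \frac{s^{2}}{3}\right) = - \frac{13}{3} + \frac{s^{2}}{3}$)
$P{\left(0 \right)} a{\left(0,8 \right)} + 3 = \left(- \frac{13}{3} + \frac{0^{2}}{3}\right) 0 + 3 = \left(- \frac{13}{3} + \frac{1}{3} \cdot 0\right) 0 + 3 = \left(- \frac{13}{3} + 0\right) 0 + 3 = \left(- \frac{13}{3}\right) 0 + 3 = 0 + 3 = 3$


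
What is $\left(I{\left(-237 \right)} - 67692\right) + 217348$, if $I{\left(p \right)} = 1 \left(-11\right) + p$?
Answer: $149408$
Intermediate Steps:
$I{\left(p \right)} = -11 + p$
$\left(I{\left(-237 \right)} - 67692\right) + 217348 = \left(\left(-11 - 237\right) - 67692\right) + 217348 = \left(-248 - 67692\right) + 217348 = -67940 + 217348 = 149408$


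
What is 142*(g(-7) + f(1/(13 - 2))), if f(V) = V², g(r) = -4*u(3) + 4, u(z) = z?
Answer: -137314/121 ≈ -1134.8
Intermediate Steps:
g(r) = -8 (g(r) = -4*3 + 4 = -12 + 4 = -8)
142*(g(-7) + f(1/(13 - 2))) = 142*(-8 + (1/(13 - 2))²) = 142*(-8 + (1/11)²) = 142*(-8 + 1/121) = 142*(-967/121) = -137314/121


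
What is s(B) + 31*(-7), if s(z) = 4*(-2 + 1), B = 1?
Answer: -221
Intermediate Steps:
s(z) = -4 (s(z) = 4*(-1) = -4)
s(B) + 31*(-7) = -4 + 31*(-7) = -4 - 217 = -221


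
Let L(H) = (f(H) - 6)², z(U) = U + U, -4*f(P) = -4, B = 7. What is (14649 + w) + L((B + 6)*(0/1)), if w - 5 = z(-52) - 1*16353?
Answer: -1778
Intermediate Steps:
f(P) = 1 (f(P) = -¼*(-4) = 1)
z(U) = 2*U
L(H) = 25 (L(H) = (1 - 6)² = (-5)² = 25)
w = -16452 (w = 5 + (2*(-52) - 1*16353) = 5 + (-104 - 16353) = 5 - 16457 = -16452)
(14649 + w) + L((B + 6)*(0/1)) = (14649 - 16452) + 25 = -1803 + 25 = -1778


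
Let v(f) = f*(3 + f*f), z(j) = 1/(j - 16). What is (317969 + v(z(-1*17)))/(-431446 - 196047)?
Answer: -11426848685/22550215941 ≈ -0.50673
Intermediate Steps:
z(j) = 1/(-16 + j)
v(f) = f*(3 + f²)
(317969 + v(z(-1*17)))/(-431446 - 196047) = (317969 + (3 + (1/(-16 - 1*17))²)/(-16 - 1*17))/(-431446 - 196047) = (317969 + (3 + (1/(-16 - 17))²)/(-16 - 17))/(-627493) = (317969 + (3 + (1/(-33))²)/(-33))*(-1/627493) = (317969 - (3 + (-1/33)²)/33)*(-1/627493) = (317969 - (3 + 1/1089)/33)*(-1/627493) = (317969 - 1/33*3268/1089)*(-1/627493) = (317969 - 3268/35937)*(-1/627493) = (11426848685/35937)*(-1/627493) = -11426848685/22550215941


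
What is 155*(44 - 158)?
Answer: -17670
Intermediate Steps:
155*(44 - 158) = 155*(-114) = -17670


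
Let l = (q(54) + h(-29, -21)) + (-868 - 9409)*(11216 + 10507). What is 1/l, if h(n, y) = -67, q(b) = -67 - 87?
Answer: -1/223247492 ≈ -4.4793e-9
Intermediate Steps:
q(b) = -154
l = -223247492 (l = (-154 - 67) + (-868 - 9409)*(11216 + 10507) = -221 - 10277*21723 = -221 - 223247271 = -223247492)
1/l = 1/(-223247492) = -1/223247492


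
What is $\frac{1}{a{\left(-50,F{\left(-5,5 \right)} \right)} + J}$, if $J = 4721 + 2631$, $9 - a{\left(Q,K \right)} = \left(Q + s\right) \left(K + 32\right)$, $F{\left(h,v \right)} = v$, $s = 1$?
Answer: $\frac{1}{9174} \approx 0.000109$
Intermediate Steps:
$a{\left(Q,K \right)} = 9 - \left(1 + Q\right) \left(32 + K\right)$ ($a{\left(Q,K \right)} = 9 - \left(Q + 1\right) \left(K + 32\right) = 9 - \left(1 + Q\right) \left(32 + K\right)$)
$J = 7352$
$\frac{1}{a{\left(-50,F{\left(-5,5 \right)} \right)} + J} = \frac{1}{\left(-23 - 5 - -1600 - 5 \left(-50\right)\right) + 7352} = \frac{1}{\left(-23 - 5 + 1600 + 250\right) + 7352} = \frac{1}{1822 + 7352} = \frac{1}{9174}$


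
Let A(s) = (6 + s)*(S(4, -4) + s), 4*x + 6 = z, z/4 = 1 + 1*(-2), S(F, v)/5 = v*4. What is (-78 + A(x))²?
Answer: 2152089/16 ≈ 1.3451e+5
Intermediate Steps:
S(F, v) = 20*v (S(F, v) = 5*(v*4) = 5*(4*v) = 20*v)
z = -4 (z = 4*(1 + 1*(-2)) = 4*(1 - 2) = 4*(-1) = -4)
x = -5/2 (x = -3/2 + (¼)*(-4) = -3/2 - 1 = -5/2 ≈ -2.5000)
A(s) = (-80 + s)*(6 + s) (A(s) = (6 + s)*(20*(-4) + s) = (6 + s)*(-80 + s) = (-80 + s)*(6 + s))
(-78 + A(x))² = (-78 + (-480 + (-5/2)² - 74*(-5/2)))² = (-78 + (-480 + 25/4 + 185))² = (-78 - 1155/4)² = (-1467/4)² = 2152089/16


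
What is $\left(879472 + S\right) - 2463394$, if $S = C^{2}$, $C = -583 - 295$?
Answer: $-813038$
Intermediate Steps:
$C = -878$
$S = 770884$ ($S = \left(-878\right)^{2} = 770884$)
$\left(879472 + S\right) - 2463394 = \left(879472 + 770884\right) - 2463394 = 1650356 - 2463394 = -813038$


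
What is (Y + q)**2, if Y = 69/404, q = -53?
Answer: 455523649/163216 ≈ 2790.9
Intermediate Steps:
Y = 69/404 (Y = 69*(1/404) = 69/404 ≈ 0.17079)
(Y + q)**2 = (69/404 - 53)**2 = (-21343/404)**2 = 455523649/163216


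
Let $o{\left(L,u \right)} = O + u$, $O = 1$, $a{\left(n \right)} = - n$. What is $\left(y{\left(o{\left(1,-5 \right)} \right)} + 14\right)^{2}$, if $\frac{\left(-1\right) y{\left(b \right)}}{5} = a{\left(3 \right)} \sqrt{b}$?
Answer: $-704 + 840 i \approx -704.0 + 840.0 i$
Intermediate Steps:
$o{\left(L,u \right)} = 1 + u$
$y{\left(b \right)} = 15 \sqrt{b}$ ($y{\left(b \right)} = - 5 \left(-1\right) 3 \sqrt{b} = - 5 \left(- 3 \sqrt{b}\right) = 15 \sqrt{b}$)
$\left(y{\left(o{\left(1,-5 \right)} \right)} + 14\right)^{2} = \left(15 \sqrt{1 - 5} + 14\right)^{2} = \left(15 \sqrt{-4} + 14\right)^{2} = \left(15 \cdot 2 i + 14\right)^{2} = \left(30 i + 14\right)^{2} = \left(14 + 30 i\right)^{2}$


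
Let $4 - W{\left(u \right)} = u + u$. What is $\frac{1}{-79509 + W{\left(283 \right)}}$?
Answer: $- \frac{1}{80071} \approx -1.2489 \cdot 10^{-5}$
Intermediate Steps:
$W{\left(u \right)} = 4 - 2 u$ ($W{\left(u \right)} = 4 - \left(u + u\right) = 4 - 2 u$)
$\frac{1}{-79509 + W{\left(283 \right)}} = \frac{1}{-79509 + \left(4 - 566\right)} = \frac{1}{-79509 - 562} = \frac{1}{-80071} = - \frac{1}{80071}$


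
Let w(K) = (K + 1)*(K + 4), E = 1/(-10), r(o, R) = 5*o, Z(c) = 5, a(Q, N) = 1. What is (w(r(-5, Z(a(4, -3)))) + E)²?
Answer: 25391521/100 ≈ 2.5392e+5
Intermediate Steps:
E = -⅒ ≈ -0.10000
w(K) = (1 + K)*(4 + K)
(w(r(-5, Z(a(4, -3)))) + E)² = ((4 + (5*(-5))² + 5*(5*(-5))) - ⅒)² = ((4 + (-25)² + 5*(-25)) - ⅒)² = ((4 + 625 - 125) - ⅒)² = (504 - ⅒)² = (5039/10)² = 25391521/100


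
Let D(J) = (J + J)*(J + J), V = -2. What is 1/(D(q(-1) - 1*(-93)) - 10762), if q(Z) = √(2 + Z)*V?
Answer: 1/22362 ≈ 4.4719e-5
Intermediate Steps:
q(Z) = -2*√(2 + Z) (q(Z) = √(2 + Z)*(-2) = -2*√(2 + Z))
D(J) = 4*J² (D(J) = (2*J)*(2*J) = 4*J²)
1/(D(q(-1) - 1*(-93)) - 10762) = 1/(4*(-2*√(2 - 1) - 1*(-93))² - 10762) = 1/(4*(-2*√1 + 93)² - 10762) = 1/(4*(-2*1 + 93)² - 10762) = 1/(4*(-2 + 93)² - 10762) = 1/(4*91² - 10762) = 1/(4*8281 - 10762) = 1/(33124 - 10762) = 1/22362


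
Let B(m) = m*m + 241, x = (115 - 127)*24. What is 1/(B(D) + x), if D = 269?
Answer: 1/72314 ≈ 1.3829e-5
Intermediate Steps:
x = -288 (x = -12*24 = -288)
B(m) = 241 + m**2 (B(m) = m**2 + 241 = 241 + m**2)
1/(B(D) + x) = 1/((241 + 269**2) - 288) = 1/((241 + 72361) - 288) = 1/(72602 - 288) = 1/72314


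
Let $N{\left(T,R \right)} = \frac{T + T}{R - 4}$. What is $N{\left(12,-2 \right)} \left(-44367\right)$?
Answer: $177468$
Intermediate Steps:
$N{\left(T,R \right)} = \frac{2 T}{-4 + R}$
$N{\left(12,-2 \right)} \left(-44367\right) = 2 \cdot 12 \frac{1}{-4 - 2} \left(-44367\right) = 2 \cdot 12 \frac{1}{-6} \left(-44367\right) = 2 \cdot 12 \left(- \frac{1}{6}\right) \left(-44367\right) = \left(-4\right) \left(-44367\right) = 177468$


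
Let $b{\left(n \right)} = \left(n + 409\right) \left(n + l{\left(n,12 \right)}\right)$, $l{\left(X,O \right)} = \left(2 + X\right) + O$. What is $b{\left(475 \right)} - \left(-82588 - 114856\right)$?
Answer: $1049620$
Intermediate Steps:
$l{\left(X,O \right)} = 2 + O + X$
$b{\left(n \right)} = \left(14 + 2 n\right) \left(409 + n\right)$ ($b{\left(n \right)} = \left(n + 409\right) \left(n + \left(2 + 12 + n\right)\right) = \left(409 + n\right) \left(n + \left(14 + n\right)\right) = \left(409 + n\right) \left(14 + 2 n\right) = \left(14 + 2 n\right) \left(409 + n\right)$)
$b{\left(475 \right)} - \left(-82588 - 114856\right) = \left(5726 + 2 \cdot 475^{2} + 832 \cdot 475\right) - \left(-82588 - 114856\right) = \left(5726 + 2 \cdot 225625 + 395200\right) - -197444 = \left(5726 + 451250 + 395200\right) + 197444 = 852176 + 197444 = 1049620$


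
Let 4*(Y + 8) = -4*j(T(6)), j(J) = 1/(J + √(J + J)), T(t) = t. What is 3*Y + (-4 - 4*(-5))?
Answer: -35/4 + √3/4 ≈ -8.3170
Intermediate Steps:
j(J) = 1/(J + √2*√J) (j(J) = 1/(J + √(2*J)) = 1/(J + √2*√J))
Y = -8 - 1/(6 + 2*√3) (Y = -8 + (-4/(6 + √2*√6))/4 = -8 + (-4/(6 + 2*√3))/4 = -8 - 1/(6 + 2*√3) ≈ -8.1057)
3*Y + (-4 - 4*(-5)) = 3*(-33/4 + √3/12) + (-4 - 4*(-5)) = (-99/4 + √3/4) + (-4 + 20) = (-99/4 + √3/4) + 16 = -35/4 + √3/4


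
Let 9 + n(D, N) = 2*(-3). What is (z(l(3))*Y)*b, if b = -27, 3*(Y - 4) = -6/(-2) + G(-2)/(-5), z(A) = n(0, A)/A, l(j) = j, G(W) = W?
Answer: 693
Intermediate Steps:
n(D, N) = -15 (n(D, N) = -9 + 2*(-3) = -9 - 6 = -15)
z(A) = -15/A
Y = 77/15 (Y = 4 + (-6/(-2) - 2/(-5))/3 = 4 + (-6*(-½) - 2*(-⅕))/3 = 4 + (3 + ⅖)/3 = 4 + (⅓)*(17/5) = 4 + 17/15 = 77/15 ≈ 5.1333)
(z(l(3))*Y)*b = (-15/3*(77/15))*(-27) = (-15*⅓*(77/15))*(-27) = -5*77/15*(-27) = -77/3*(-27) = 693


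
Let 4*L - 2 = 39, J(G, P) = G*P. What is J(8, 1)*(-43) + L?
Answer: -1335/4 ≈ -333.75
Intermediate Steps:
L = 41/4 (L = 1/2 + (1/4)*39 = 1/2 + 39/4 = 41/4 ≈ 10.250)
J(8, 1)*(-43) + L = (8*1)*(-43) + 41/4 = 8*(-43) + 41/4 = -344 + 41/4 = -1335/4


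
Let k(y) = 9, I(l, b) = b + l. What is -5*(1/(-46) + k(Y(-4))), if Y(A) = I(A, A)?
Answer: -2065/46 ≈ -44.891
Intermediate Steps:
Y(A) = 2*A (Y(A) = A + A = 2*A)
-5*(1/(-46) + k(Y(-4))) = -5*(1/(-46) + 9) = -5*(-1/46 + 9) = -5*413/46 = -2065/46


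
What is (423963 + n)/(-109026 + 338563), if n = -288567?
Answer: 135396/229537 ≈ 0.58987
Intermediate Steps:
(423963 + n)/(-109026 + 338563) = (423963 - 288567)/(-109026 + 338563) = 135396/229537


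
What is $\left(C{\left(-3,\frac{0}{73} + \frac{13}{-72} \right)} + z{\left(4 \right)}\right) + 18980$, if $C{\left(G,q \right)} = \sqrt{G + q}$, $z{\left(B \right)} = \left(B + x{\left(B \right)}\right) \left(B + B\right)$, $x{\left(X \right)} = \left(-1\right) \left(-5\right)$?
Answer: $19052 + \frac{i \sqrt{458}}{12} \approx 19052.0 + 1.7834 i$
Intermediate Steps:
$x{\left(X \right)} = 5$
$z{\left(B \right)} = 2 B \left(5 + B\right)$ ($z{\left(B \right)} = \left(B + 5\right) \left(B + B\right) = \left(5 + B\right) 2 B = 2 B \left(5 + B\right)$)
$\left(C{\left(-3,\frac{0}{73} + \frac{13}{-72} \right)} + z{\left(4 \right)}\right) + 18980 = \left(\sqrt{-3 + \left(\frac{0}{73} + \frac{13}{-72}\right)} + 2 \cdot 4 \left(5 + 4\right)\right) + 18980 = \left(\sqrt{-3 + \left(0 \cdot \frac{1}{73} + 13 \left(- \frac{1}{72}\right)\right)} + 2 \cdot 4 \cdot 9\right) + 18980 = \left(\sqrt{-3 + \left(0 - \frac{13}{72}\right)} + 72\right) + 18980 = \left(\sqrt{-3 - \frac{13}{72}} + 72\right) + 18980 = \left(\sqrt{- \frac{229}{72}} + 72\right) + 18980 = \left(\frac{i \sqrt{458}}{12} + 72\right) + 18980 = \left(72 + \frac{i \sqrt{458}}{12}\right) + 18980 = 19052 + \frac{i \sqrt{458}}{12}$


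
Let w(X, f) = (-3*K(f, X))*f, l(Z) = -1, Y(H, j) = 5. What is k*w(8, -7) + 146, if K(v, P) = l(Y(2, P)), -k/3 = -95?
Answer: -5839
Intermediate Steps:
k = 285 (k = -3*(-95) = 285)
K(v, P) = -1
w(X, f) = 3*f (w(X, f) = (-3*(-1))*f = 3*f)
k*w(8, -7) + 146 = 285*(3*(-7)) + 146 = 285*(-21) + 146 = -5985 + 146 = -5839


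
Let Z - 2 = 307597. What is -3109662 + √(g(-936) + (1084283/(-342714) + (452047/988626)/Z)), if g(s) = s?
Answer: -3109662 + I*√7871072888457168794148626522146255/2894984829237651 ≈ -3.1097e+6 + 30.646*I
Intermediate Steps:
Z = 307599 (Z = 2 + 307597 = 307599)
-3109662 + √(g(-936) + (1084283/(-342714) + (452047/988626)/Z)) = -3109662 + √(-936 + (1084283/(-342714) + (452047/988626)/307599)) = -3109662 + √(-936 + (1084283*(-1/342714) + (452047*(1/988626))*(1/307599))) = -3109662 + √(-936 + (-1084283/342714 + (452047/988626)*(1/307599))) = -3109662 + √(-936 + (-1084283/342714 + 452047/304100368974)) = -3109662 + √(-936 - 27477558787450007/8684954487712953) = -3109662 + √(-8156594959286774015/8684954487712953) = -3109662 + I*√7871072888457168794148626522146255/2894984829237651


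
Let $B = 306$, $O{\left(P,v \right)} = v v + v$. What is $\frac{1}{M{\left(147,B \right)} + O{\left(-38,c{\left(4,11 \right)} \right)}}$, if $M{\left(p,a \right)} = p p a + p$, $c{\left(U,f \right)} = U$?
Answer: $\frac{1}{6612521} \approx 1.5123 \cdot 10^{-7}$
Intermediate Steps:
$O{\left(P,v \right)} = v + v^{2}$ ($O{\left(P,v \right)} = v^{2} + v = v + v^{2}$)
$M{\left(p,a \right)} = p + a p^{2}$ ($M{\left(p,a \right)} = p^{2} a + p = a p^{2} + p = p + a p^{2}$)
$\frac{1}{M{\left(147,B \right)} + O{\left(-38,c{\left(4,11 \right)} \right)}} = \frac{1}{147 \left(1 + 306 \cdot 147\right) + 4 \left(1 + 4\right)} = \frac{1}{147 \left(1 + 44982\right) + 4 \cdot 5} = \frac{1}{147 \cdot 44983 + 20} = \frac{1}{6612501 + 20} = \frac{1}{6612521}$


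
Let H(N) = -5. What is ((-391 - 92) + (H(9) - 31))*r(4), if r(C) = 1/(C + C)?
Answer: -519/8 ≈ -64.875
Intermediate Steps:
r(C) = 1/(2*C)
((-391 - 92) + (H(9) - 31))*r(4) = ((-391 - 92) + (-5 - 31))*((½)/4) = (-483 - 36)*((½)*(¼)) = -519*⅛ = -519/8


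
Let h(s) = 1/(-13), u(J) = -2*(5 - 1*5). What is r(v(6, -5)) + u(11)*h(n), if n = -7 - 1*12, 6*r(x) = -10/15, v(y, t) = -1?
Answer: -⅑ ≈ -0.11111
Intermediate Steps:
r(x) = -⅑ (r(x) = (-10/15)/6 = (-10*1/15)/6 = (⅙)*(-⅔) = -⅑)
n = -19 (n = -7 - 12 = -19)
u(J) = 0 (u(J) = -2*(5 - 5) = -2*0 = 0)
h(s) = -1/13
r(v(6, -5)) + u(11)*h(n) = -⅑ + 0*(-1/13) = -⅑ + 0 = -⅑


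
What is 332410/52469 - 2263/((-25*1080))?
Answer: 9093807347/1416663000 ≈ 6.4192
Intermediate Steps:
332410/52469 - 2263/((-25*1080)) = 332410*(1/52469) - 2263/(-27000) = 332410/52469 - 2263*(-1/27000) = 332410/52469 + 2263/27000 = 9093807347/1416663000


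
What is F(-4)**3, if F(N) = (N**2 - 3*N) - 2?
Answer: 17576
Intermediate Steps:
F(N) = -2 + N**2 - 3*N
F(-4)**3 = (-2 + (-4)**2 - 3*(-4))**3 = (-2 + 16 + 12)**3 = 26**3 = 17576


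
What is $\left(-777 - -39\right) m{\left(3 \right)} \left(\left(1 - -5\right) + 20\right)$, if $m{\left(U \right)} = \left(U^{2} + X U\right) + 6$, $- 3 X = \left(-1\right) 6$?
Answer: $-402948$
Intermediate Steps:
$X = 2$ ($X = - \frac{\left(-1\right) 6}{3} = \left(- \frac{1}{3}\right) \left(-6\right) = 2$)
$m{\left(U \right)} = 6 + U^{2} + 2 U$ ($m{\left(U \right)} = \left(U^{2} + 2 U\right) + 6 = 6 + U^{2} + 2 U$)
$\left(-777 - -39\right) m{\left(3 \right)} \left(\left(1 - -5\right) + 20\right) = \left(-777 - -39\right) \left(6 + 3^{2} + 2 \cdot 3\right) \left(\left(1 - -5\right) + 20\right) = \left(-777 + 39\right) \left(6 + 9 + 6\right) \left(\left(1 + 5\right) + 20\right) = - 738 \cdot 21 \left(6 + 20\right) = - 738 \cdot 21 \cdot 26 = \left(-738\right) 546 = -402948$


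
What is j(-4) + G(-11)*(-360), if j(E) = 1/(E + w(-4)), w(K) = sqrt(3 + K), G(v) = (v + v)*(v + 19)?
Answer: 1077116/17 - I/17 ≈ 63360.0 - 0.058824*I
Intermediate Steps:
G(v) = 2*v*(19 + v) (G(v) = (2*v)*(19 + v) = 2*v*(19 + v))
j(E) = 1/(I + E) (j(E) = 1/(E + sqrt(3 - 4)) = 1/(E + sqrt(-1)) = 1/(E + I) = 1/(I + E))
j(-4) + G(-11)*(-360) = 1/(I - 4) + (2*(-11)*(19 - 11))*(-360) = 1/(-4 + I) + (2*(-11)*8)*(-360) = (-4 - I)/17 - 176*(-360) = (-4 - I)/17 + 63360 = 63360 + (-4 - I)/17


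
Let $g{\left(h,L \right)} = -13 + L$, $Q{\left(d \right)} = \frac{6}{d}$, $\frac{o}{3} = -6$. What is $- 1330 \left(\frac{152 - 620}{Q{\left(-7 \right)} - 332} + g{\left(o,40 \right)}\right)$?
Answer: $- \frac{8802738}{233} \approx -37780.0$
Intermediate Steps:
$o = -18$ ($o = 3 \left(-6\right) = -18$)
$- 1330 \left(\frac{152 - 620}{Q{\left(-7 \right)} - 332} + g{\left(o,40 \right)}\right) = - 1330 \left(\frac{152 - 620}{\frac{6}{-7} - 332} + \left(-13 + 40\right)\right) = - 1330 \left(- \frac{468}{6 \left(- \frac{1}{7}\right) - 332} + 27\right) = - 1330 \left(- \frac{468}{- \frac{6}{7} - 332} + 27\right) = - 1330 \left(- \frac{468}{- \frac{2330}{7}} + 27\right) = - 1330 \left(\left(-468\right) \left(- \frac{7}{2330}\right) + 27\right) = - 1330 \left(\frac{1638}{1165} + 27\right) = \left(-1330\right) \frac{33093}{1165} = - \frac{8802738}{233}$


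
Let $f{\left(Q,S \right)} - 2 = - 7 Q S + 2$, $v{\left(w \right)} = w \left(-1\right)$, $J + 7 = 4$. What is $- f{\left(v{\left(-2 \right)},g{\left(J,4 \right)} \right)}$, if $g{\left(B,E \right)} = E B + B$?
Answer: $-214$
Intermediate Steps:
$J = -3$ ($J = -7 + 4 = -3$)
$v{\left(w \right)} = - w$
$g{\left(B,E \right)} = B + B E$ ($g{\left(B,E \right)} = B E + B = B + B E$)
$f{\left(Q,S \right)} = 4 - 7 Q S$ ($f{\left(Q,S \right)} = 2 + \left(- 7 Q S + 2\right) = 2 - \left(-2 + 7 Q S\right) = 4 - 7 Q S$)
$- f{\left(v{\left(-2 \right)},g{\left(J,4 \right)} \right)} = - (4 - 7 \left(\left(-1\right) \left(-2\right)\right) \left(- 3 \left(1 + 4\right)\right)) = - (4 - 14 \left(\left(-3\right) 5\right)) = - (4 - 14 \left(-15\right)) = - (4 + 210) = \left(-1\right) 214 = -214$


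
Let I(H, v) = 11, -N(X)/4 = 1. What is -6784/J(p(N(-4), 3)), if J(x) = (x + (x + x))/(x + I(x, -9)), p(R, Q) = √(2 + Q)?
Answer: -6784/3 - 74624*√5/15 ≈ -13386.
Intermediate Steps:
N(X) = -4 (N(X) = -4*1 = -4)
J(x) = 3*x/(11 + x) (J(x) = (x + (x + x))/(x + 11) = (x + 2*x)/(11 + x) = (3*x)/(11 + x) = 3*x/(11 + x))
-6784/J(p(N(-4), 3)) = -6784*(11 + √(2 + 3))/(3*√(2 + 3)) = -6784*√5*(11 + √5)/15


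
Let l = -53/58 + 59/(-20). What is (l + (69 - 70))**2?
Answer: 7958041/336400 ≈ 23.656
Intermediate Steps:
l = -2241/580 (l = -53*1/58 + 59*(-1/20) = -53/58 - 59/20 = -2241/580 ≈ -3.8638)
(l + (69 - 70))**2 = (-2241/580 + (69 - 70))**2 = (-2241/580 - 1)**2 = (-2821/580)**2 = 7958041/336400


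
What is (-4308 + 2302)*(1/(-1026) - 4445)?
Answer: 4574252713/513 ≈ 8.9167e+6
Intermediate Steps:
(-4308 + 2302)*(1/(-1026) - 4445) = -2006*(-1/1026 - 4445) = -2006*(-4560571/1026) = 4574252713/513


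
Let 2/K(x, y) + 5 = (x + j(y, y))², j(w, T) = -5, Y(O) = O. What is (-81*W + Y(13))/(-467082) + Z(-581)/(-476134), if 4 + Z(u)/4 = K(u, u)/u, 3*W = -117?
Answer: -10708165019588650/1584635334022323891 ≈ -0.0067575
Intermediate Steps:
W = -39 (W = (⅓)*(-117) = -39)
K(x, y) = 2/(-5 + (-5 + x)²) (K(x, y) = 2/(-5 + (x - 5)²) = 2/(-5 + (-5 + x)²))
Z(u) = -16 + 8/(u*(-5 + (-5 + u)²)) (Z(u) = -16 + 4*((2/(-5 + (-5 + u)²))/u) = -16 + 4*(2/(u*(-5 + (-5 + u)²))) = -16 + 8/(u*(-5 + (-5 + u)²)))
(-81*W + Y(13))/(-467082) + Z(-581)/(-476134) = (-81*(-39) + 13)/(-467082) + (-16 + 8/(-581*(-5 + (-5 - 581)²)))/(-476134) = (3159 + 13)*(-1/467082) + (-16 + 8*(-1/581)/(-5 + (-586)²))*(-1/476134) = 3172*(-1/467082) + (-16 + 8*(-1/581)/(-5 + 343396))*(-1/476134) = -1586/233541 + (-16 + 8*(-1/581)/343391)*(-1/476134) = -1586/233541 + (-16 + 8*(-1/581)*(1/343391))*(-1/476134) = -1586/233541 + (-16 - 8/199510171)*(-1/476134) = -1586/233541 - 3192162744/199510171*(-1/476134) = -1586/233541 + 1596081372/47496787879457 = -10708165019588650/1584635334022323891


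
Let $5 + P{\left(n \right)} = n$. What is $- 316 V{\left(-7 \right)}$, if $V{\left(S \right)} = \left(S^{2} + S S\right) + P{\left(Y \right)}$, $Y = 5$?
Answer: $-30968$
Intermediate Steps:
$P{\left(n \right)} = -5 + n$
$V{\left(S \right)} = 2 S^{2}$ ($V{\left(S \right)} = \left(S^{2} + S S\right) + \left(-5 + 5\right) = \left(S^{2} + S^{2}\right) + 0 = 2 S^{2} + 0 = 2 S^{2}$)
$- 316 V{\left(-7 \right)} = - 316 \cdot 2 \left(-7\right)^{2} = - 316 \cdot 2 \cdot 49 = \left(-316\right) 98 = -30968$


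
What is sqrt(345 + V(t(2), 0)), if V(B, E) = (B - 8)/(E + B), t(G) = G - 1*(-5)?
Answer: sqrt(16898)/7 ≈ 18.570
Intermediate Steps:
t(G) = 5 + G (t(G) = G + 5 = 5 + G)
V(B, E) = (-8 + B)/(B + E)
sqrt(345 + V(t(2), 0)) = sqrt(345 + (-8 + (5 + 2))/((5 + 2) + 0)) = sqrt(345 + (-8 + 7)/(7 + 0)) = sqrt(345 - 1/7) = sqrt(2414/7) = sqrt(16898)/7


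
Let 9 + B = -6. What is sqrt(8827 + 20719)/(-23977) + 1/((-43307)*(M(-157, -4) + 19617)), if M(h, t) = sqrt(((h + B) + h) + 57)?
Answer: (-2944876*sqrt(1738) + 23977*I + 849553419*I*sqrt(29546))/(1038371939*(-19617*I + 4*sqrt(17))) ≈ -0.0071689 + 9.8943e-13*I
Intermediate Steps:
B = -15 (B = -9 - 6 = -15)
M(h, t) = sqrt(42 + 2*h) (M(h, t) = sqrt(((h - 15) + h) + 57) = sqrt(((-15 + h) + h) + 57) = sqrt((-15 + 2*h) + 57) = sqrt(42 + 2*h))
sqrt(8827 + 20719)/(-23977) + 1/((-43307)*(M(-157, -4) + 19617)) = sqrt(8827 + 20719)/(-23977) + 1/((-43307)*(sqrt(42 + 2*(-157)) + 19617)) = sqrt(29546)*(-1/23977) - 1/(43307*(sqrt(42 - 314) + 19617)) = -sqrt(29546)/23977 - 1/(43307*(sqrt(-272) + 19617)) = -sqrt(29546)/23977 - 1/(43307*(4*I*sqrt(17) + 19617)) = -sqrt(29546)/23977 - 1/(43307*(19617 + 4*I*sqrt(17)))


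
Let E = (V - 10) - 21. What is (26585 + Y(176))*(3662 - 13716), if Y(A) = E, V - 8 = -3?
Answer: -267024186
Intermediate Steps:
V = 5 (V = 8 - 3 = 5)
E = -26 (E = (5 - 10) - 21 = -5 - 21 = -26)
Y(A) = -26
(26585 + Y(176))*(3662 - 13716) = (26585 - 26)*(3662 - 13716) = 26559*(-10054) = -267024186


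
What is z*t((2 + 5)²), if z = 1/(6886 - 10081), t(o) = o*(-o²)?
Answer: 117649/3195 ≈ 36.823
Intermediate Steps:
t(o) = -o³
z = -1/3195 (z = 1/(-3195) = -1/3195 ≈ -0.00031299)
z*t((2 + 5)²) = -(-1)*((2 + 5)²)³/3195 = -(-1)*(7²)³/3195 = -(-1)*49³/3195 = -(-1)*117649/3195 = -1/3195*(-117649) = 117649/3195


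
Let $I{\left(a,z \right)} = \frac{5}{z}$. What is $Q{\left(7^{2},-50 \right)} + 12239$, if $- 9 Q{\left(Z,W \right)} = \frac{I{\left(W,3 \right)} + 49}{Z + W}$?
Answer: $\frac{330605}{27} \approx 12245.0$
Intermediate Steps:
$Q{\left(Z,W \right)} = - \frac{152}{27 \left(W + Z\right)}$ ($Q{\left(Z,W \right)} = - \frac{\left(\frac{5}{3} + 49\right) \frac{1}{Z + W}}{9} = - \frac{\left(5 \cdot \frac{1}{3} + 49\right) \frac{1}{W + Z}}{9} = - \frac{\left(\frac{5}{3} + 49\right) \frac{1}{W + Z}}{9} = - \frac{\frac{152}{3} \frac{1}{W + Z}}{9} = - \frac{152}{27 \left(W + Z\right)}$)
$Q{\left(7^{2},-50 \right)} + 12239 = - \frac{152}{27 \left(-50\right) + 27 \cdot 7^{2}} + 12239 = - \frac{152}{-1350 + 27 \cdot 49} + 12239 = - \frac{152}{-1350 + 1323} + 12239 = - \frac{152}{-27} + 12239 = \left(-152\right) \left(- \frac{1}{27}\right) + 12239 = \frac{152}{27} + 12239 = \frac{330605}{27}$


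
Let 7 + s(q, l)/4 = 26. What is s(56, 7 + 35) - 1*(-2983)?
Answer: 3059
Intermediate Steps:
s(q, l) = 76 (s(q, l) = -28 + 4*26 = -28 + 104 = 76)
s(56, 7 + 35) - 1*(-2983) = 76 - 1*(-2983) = 76 + 2983 = 3059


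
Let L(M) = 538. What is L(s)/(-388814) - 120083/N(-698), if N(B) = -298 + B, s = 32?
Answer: 23344707857/193629372 ≈ 120.56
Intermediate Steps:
L(s)/(-388814) - 120083/N(-698) = 538/(-388814) - 120083/(-298 - 698) = 538*(-1/388814) - 120083/(-996) = -269/194407 - 120083*(-1/996) = -269/194407 + 120083/996 = 23344707857/193629372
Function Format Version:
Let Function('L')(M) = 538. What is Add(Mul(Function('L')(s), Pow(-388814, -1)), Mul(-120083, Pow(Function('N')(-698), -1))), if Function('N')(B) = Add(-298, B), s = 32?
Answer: Rational(23344707857, 193629372) ≈ 120.56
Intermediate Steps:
Add(Mul(Function('L')(s), Pow(-388814, -1)), Mul(-120083, Pow(Function('N')(-698), -1))) = Add(Mul(538, Pow(-388814, -1)), Mul(-120083, Pow(Add(-298, -698), -1))) = Add(Mul(538, Rational(-1, 388814)), Mul(-120083, Pow(-996, -1))) = Add(Rational(-269, 194407), Mul(-120083, Rational(-1, 996))) = Add(Rational(-269, 194407), Rational(120083, 996)) = Rational(23344707857, 193629372)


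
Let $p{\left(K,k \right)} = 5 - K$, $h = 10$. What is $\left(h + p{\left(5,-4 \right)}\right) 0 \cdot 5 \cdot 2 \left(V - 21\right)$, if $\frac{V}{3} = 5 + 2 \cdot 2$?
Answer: $0$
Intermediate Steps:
$V = 27$ ($V = 3 \left(5 + 2 \cdot 2\right) = 3 \left(5 + 4\right) = 3 \cdot 9 = 27$)
$\left(h + p{\left(5,-4 \right)}\right) 0 \cdot 5 \cdot 2 \left(V - 21\right) = \left(10 + \left(5 - 5\right)\right) 0 \cdot 5 \cdot 2 \left(27 - 21\right) = \left(10 + \left(5 - 5\right)\right) 0 \cdot 2 \left(27 - 21\right) = \left(10 + 0\right) 0 \cdot 6 = 10 \cdot 0 \cdot 6 = 0 \cdot 6 = 0$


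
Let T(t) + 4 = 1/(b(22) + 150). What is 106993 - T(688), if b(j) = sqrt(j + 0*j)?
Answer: 1202539208/11239 + sqrt(22)/22478 ≈ 1.0700e+5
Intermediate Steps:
b(j) = sqrt(j) (b(j) = sqrt(j + 0) = sqrt(j))
T(t) = -4 + 1/(150 + sqrt(22)) (T(t) = -4 + 1/(sqrt(22) + 150) = -4 + 1/(150 + sqrt(22)))
106993 - T(688) = 106993 - (-44881/11239 - sqrt(22)/22478) = 106993 + (44881/11239 + sqrt(22)/22478) = 1202539208/11239 + sqrt(22)/22478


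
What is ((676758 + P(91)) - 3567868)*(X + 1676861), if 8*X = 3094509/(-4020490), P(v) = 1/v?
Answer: -14189660967266888246499/2926916720 ≈ -4.8480e+12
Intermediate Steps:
X = -3094509/32163920 (X = (3094509/(-4020490))/8 = (3094509*(-1/4020490))/8 = (⅛)*(-3094509/4020490) = -3094509/32163920 ≈ -0.096211)
((676758 + P(91)) - 3567868)*(X + 1676861) = ((676758 + 1/91) - 3567868)*(-3094509/32163920 + 1676861) = ((676758 + 1/91) - 3567868)*(53934419960611/32163920) = (61584979/91 - 3567868)*(53934419960611/32163920) = -263091009/91*53934419960611/32163920 = -14189660967266888246499/2926916720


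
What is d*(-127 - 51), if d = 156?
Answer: -27768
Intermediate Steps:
d*(-127 - 51) = 156*(-127 - 51) = 156*(-178) = -27768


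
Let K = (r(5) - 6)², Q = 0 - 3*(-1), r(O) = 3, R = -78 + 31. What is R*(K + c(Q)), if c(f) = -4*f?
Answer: 141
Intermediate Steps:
R = -47
Q = 3 (Q = 0 + 3 = 3)
K = 9 (K = (3 - 6)² = (-3)² = 9)
R*(K + c(Q)) = -47*(9 - 4*3) = -47*(9 - 12) = -47*(-3) = 141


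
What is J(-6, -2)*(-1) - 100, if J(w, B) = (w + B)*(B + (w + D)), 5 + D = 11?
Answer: -116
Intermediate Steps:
D = 6 (D = -5 + 11 = 6)
J(w, B) = (B + w)*(6 + B + w) (J(w, B) = (w + B)*(B + (w + 6)) = (B + w)*(B + (6 + w)) = (B + w)*(6 + B + w))
J(-6, -2)*(-1) - 100 = ((-2)² + (-6)² + 6*(-2) + 6*(-6) + 2*(-2)*(-6))*(-1) - 100 = (4 + 36 - 12 - 36 + 24)*(-1) - 100 = 16*(-1) - 100 = -16 - 100 = -116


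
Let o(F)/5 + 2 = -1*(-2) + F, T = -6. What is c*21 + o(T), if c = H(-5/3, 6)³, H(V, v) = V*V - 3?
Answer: -7346/243 ≈ -30.230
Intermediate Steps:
o(F) = 5*F (o(F) = -10 + 5*(-1*(-2) + F) = -10 + 5*(2 + F) = -10 + (10 + 5*F) = 5*F)
H(V, v) = -3 + V² (H(V, v) = V² - 3 = -3 + V²)
c = -8/729 (c = (-3 + (-5/3)²)³ = (-3 + 25/9)³ = (-2/9)³ = -8/729 ≈ -0.010974)
c*21 + o(T) = -8/729*21 + 5*(-6) = -56/243 - 30 = -7346/243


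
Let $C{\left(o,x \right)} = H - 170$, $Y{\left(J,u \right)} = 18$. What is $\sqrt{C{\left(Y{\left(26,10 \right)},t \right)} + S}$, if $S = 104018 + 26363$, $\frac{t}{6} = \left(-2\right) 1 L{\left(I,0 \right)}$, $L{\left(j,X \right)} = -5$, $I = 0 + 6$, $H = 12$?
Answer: $\sqrt{130223} \approx 360.86$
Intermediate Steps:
$I = 6$
$t = 60$ ($t = 6 \left(-2\right) 1 \left(-5\right) = 6 \left(\left(-2\right) \left(-5\right)\right) = 6 \cdot 10 = 60$)
$C{\left(o,x \right)} = -158$ ($C{\left(o,x \right)} = 12 - 170 = -158$)
$S = 130381$
$\sqrt{C{\left(Y{\left(26,10 \right)},t \right)} + S} = \sqrt{-158 + 130381} = \sqrt{130223}$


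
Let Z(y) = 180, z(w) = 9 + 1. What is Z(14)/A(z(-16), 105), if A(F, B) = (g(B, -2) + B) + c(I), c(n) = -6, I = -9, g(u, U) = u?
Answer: 15/17 ≈ 0.88235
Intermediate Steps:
z(w) = 10
A(F, B) = -6 + 2*B (A(F, B) = (B + B) - 6 = 2*B - 6 = -6 + 2*B)
Z(14)/A(z(-16), 105) = 180/(-6 + 2*105) = 180/(-6 + 210) = 180/204 = 180*(1/204) = 15/17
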